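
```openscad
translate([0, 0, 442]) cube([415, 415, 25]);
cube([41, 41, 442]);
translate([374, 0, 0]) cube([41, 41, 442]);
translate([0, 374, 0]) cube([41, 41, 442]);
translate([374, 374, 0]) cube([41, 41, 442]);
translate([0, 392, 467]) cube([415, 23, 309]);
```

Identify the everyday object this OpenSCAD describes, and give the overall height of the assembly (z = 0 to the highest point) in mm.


A chair. The overall height is 776 mm.

A slab on four corner posts with a tall panel at the back — a chair. The seat slab sits at z = 442 with thickness 25, and the 309 mm backrest starts at the seat top, so the overall height is 442 + 25 + 309 = 776 mm.


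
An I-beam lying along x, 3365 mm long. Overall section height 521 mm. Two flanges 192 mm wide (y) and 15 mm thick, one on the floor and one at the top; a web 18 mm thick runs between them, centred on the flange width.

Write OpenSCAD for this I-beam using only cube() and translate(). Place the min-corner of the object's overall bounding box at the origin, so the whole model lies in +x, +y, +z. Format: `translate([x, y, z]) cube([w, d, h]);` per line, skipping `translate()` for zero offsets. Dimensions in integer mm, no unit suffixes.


cube([3365, 192, 15]);
translate([0, 87, 15]) cube([3365, 18, 491]);
translate([0, 0, 506]) cube([3365, 192, 15]);


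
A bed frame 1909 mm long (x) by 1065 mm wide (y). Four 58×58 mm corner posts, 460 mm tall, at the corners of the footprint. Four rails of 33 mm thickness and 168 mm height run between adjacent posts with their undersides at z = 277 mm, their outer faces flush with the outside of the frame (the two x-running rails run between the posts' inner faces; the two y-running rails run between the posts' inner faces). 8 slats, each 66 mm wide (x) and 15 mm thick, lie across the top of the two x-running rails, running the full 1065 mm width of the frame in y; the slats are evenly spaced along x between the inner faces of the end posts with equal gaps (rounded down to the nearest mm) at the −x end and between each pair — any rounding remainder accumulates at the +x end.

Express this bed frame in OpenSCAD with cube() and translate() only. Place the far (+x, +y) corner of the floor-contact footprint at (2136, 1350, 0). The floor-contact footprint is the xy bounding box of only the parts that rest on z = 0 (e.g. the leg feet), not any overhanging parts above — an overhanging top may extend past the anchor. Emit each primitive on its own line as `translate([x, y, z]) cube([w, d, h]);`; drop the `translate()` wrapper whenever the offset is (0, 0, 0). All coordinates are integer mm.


// slat z = rail_z + rail_h = 277 + 168 = 445
// slat gap = ⌊(1793 − 8·66) / 9⌋ = 140
translate([227, 285, 0]) cube([58, 58, 460]);
translate([227, 1292, 0]) cube([58, 58, 460]);
translate([2078, 285, 0]) cube([58, 58, 460]);
translate([2078, 1292, 0]) cube([58, 58, 460]);
translate([285, 285, 277]) cube([1793, 33, 168]);
translate([285, 1317, 277]) cube([1793, 33, 168]);
translate([227, 343, 277]) cube([33, 949, 168]);
translate([2103, 343, 277]) cube([33, 949, 168]);
translate([425, 285, 445]) cube([66, 1065, 15]);
translate([631, 285, 445]) cube([66, 1065, 15]);
translate([837, 285, 445]) cube([66, 1065, 15]);
translate([1043, 285, 445]) cube([66, 1065, 15]);
translate([1249, 285, 445]) cube([66, 1065, 15]);
translate([1455, 285, 445]) cube([66, 1065, 15]);
translate([1661, 285, 445]) cube([66, 1065, 15]);
translate([1867, 285, 445]) cube([66, 1065, 15]);


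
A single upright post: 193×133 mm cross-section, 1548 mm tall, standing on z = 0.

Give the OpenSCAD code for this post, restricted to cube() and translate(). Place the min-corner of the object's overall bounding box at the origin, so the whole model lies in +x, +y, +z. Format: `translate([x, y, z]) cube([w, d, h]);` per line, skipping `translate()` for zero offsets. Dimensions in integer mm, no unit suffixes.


cube([193, 133, 1548]);


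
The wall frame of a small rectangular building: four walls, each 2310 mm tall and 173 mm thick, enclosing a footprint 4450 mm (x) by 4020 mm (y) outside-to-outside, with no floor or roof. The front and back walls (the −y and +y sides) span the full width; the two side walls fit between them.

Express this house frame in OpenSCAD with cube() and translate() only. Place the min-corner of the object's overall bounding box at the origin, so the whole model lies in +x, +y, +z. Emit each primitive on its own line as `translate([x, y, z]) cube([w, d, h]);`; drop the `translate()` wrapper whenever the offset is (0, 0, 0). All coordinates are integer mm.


cube([4450, 173, 2310]);
translate([0, 3847, 0]) cube([4450, 173, 2310]);
translate([0, 173, 0]) cube([173, 3674, 2310]);
translate([4277, 173, 0]) cube([173, 3674, 2310]);


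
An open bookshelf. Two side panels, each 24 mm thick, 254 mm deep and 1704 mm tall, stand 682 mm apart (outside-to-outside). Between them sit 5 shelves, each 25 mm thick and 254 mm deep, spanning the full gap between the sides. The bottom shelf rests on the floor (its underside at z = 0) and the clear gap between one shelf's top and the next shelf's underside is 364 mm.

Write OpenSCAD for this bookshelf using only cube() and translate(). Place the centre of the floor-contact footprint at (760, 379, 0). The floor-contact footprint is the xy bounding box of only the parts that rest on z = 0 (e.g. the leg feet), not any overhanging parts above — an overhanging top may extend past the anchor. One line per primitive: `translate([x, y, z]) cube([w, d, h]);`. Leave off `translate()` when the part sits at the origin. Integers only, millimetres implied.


translate([419, 252, 0]) cube([24, 254, 1704]);
translate([1077, 252, 0]) cube([24, 254, 1704]);
translate([443, 252, 0]) cube([634, 254, 25]);
translate([443, 252, 389]) cube([634, 254, 25]);
translate([443, 252, 778]) cube([634, 254, 25]);
translate([443, 252, 1167]) cube([634, 254, 25]);
translate([443, 252, 1556]) cube([634, 254, 25]);


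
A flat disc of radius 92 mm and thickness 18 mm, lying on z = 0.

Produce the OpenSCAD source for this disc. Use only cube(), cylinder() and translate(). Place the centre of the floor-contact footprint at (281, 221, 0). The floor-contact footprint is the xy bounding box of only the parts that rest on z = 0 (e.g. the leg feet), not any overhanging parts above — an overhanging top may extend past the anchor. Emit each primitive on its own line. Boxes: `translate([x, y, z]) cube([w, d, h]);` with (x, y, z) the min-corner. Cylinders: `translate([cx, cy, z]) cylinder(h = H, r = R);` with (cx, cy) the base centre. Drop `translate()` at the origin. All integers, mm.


translate([281, 221, 0]) cylinder(h = 18, r = 92);


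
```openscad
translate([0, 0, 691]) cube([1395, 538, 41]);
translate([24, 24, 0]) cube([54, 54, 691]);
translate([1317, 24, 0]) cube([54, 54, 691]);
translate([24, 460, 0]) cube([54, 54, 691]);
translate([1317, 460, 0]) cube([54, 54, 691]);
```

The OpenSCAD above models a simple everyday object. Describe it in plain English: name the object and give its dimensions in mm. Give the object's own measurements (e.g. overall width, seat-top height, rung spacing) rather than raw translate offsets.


A table: top 1395 mm (x) × 538 mm (y), 41 mm thick, upper face at z = 732 mm, on four 54×54 mm square legs, each inset 24 mm from the nearest pair of top edges from z = 0 to the bottom of the top.


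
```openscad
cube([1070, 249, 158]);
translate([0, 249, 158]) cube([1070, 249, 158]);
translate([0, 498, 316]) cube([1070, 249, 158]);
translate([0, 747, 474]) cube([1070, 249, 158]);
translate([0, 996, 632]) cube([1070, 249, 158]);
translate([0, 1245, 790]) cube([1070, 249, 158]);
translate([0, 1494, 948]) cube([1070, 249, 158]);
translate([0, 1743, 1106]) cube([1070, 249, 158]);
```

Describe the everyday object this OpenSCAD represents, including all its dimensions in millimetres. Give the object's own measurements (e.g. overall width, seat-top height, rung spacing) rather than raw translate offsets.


A straight staircase of 8 solid steps. Each step is 1070 mm wide (x), 249 mm deep (y, the going) and 158 mm tall (the rise). The first step rests on the floor; each subsequent step sits one going further in +y and one rise higher in +z, directly behind and above the previous step with no overlap.


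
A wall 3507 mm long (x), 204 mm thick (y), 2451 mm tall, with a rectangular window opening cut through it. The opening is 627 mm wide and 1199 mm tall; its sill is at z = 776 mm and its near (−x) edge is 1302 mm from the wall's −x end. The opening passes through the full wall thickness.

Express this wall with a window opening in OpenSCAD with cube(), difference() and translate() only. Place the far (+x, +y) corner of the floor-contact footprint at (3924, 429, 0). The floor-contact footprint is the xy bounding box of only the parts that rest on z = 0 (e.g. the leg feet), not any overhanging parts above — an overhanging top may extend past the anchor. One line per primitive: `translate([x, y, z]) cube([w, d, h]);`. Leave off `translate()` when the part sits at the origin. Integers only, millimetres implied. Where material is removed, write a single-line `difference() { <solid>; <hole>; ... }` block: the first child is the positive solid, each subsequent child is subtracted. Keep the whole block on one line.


difference() { translate([417, 225, 0]) cube([3507, 204, 2451]); translate([1719, 225, 776]) cube([627, 204, 1199]); }


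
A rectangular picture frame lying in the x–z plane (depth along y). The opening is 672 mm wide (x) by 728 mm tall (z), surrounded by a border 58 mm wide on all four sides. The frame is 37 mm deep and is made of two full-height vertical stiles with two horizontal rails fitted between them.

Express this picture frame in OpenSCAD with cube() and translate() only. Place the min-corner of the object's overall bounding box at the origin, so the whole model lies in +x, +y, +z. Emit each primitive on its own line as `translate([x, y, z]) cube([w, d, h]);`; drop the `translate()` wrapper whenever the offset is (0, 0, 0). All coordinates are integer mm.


cube([58, 37, 844]);
translate([730, 0, 0]) cube([58, 37, 844]);
translate([58, 0, 0]) cube([672, 37, 58]);
translate([58, 0, 786]) cube([672, 37, 58]);


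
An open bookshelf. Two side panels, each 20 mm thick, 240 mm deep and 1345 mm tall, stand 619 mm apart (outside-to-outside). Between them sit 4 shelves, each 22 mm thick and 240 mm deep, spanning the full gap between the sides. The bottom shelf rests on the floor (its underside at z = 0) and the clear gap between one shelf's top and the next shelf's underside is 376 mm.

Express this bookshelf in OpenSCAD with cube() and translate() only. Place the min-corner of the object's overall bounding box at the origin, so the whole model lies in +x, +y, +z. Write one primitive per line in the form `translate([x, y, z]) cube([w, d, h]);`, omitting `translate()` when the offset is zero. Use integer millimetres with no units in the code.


cube([20, 240, 1345]);
translate([599, 0, 0]) cube([20, 240, 1345]);
translate([20, 0, 0]) cube([579, 240, 22]);
translate([20, 0, 398]) cube([579, 240, 22]);
translate([20, 0, 796]) cube([579, 240, 22]);
translate([20, 0, 1194]) cube([579, 240, 22]);


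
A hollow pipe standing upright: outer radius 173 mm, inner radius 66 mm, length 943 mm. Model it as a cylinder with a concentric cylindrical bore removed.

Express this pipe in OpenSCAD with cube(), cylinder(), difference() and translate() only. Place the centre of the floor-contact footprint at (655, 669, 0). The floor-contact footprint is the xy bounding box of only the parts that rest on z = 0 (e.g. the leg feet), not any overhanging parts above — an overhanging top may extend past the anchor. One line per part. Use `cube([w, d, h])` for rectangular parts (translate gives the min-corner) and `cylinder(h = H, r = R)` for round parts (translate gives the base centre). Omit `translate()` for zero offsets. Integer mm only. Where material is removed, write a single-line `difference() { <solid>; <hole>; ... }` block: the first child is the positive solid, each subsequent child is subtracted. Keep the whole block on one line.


difference() { translate([655, 669, 0]) cylinder(h = 943, r = 173); translate([655, 669, 0]) cylinder(h = 943, r = 66); }


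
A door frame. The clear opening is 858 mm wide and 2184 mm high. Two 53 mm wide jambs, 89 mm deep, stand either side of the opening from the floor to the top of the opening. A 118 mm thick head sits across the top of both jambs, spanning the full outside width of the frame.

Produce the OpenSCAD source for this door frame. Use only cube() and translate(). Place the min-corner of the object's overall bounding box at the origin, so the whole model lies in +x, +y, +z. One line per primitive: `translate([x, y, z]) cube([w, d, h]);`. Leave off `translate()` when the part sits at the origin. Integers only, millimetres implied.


cube([53, 89, 2184]);
translate([911, 0, 0]) cube([53, 89, 2184]);
translate([0, 0, 2184]) cube([964, 89, 118]);


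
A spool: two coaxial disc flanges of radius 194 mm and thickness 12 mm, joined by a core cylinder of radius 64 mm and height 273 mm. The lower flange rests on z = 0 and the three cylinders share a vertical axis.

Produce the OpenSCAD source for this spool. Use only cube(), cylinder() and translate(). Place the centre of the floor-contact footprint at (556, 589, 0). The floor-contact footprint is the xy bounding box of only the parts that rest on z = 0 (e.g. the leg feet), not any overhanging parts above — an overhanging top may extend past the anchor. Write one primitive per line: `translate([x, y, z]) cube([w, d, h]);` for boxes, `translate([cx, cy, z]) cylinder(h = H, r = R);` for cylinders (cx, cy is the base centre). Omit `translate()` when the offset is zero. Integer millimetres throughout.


translate([556, 589, 0]) cylinder(h = 12, r = 194);
translate([556, 589, 12]) cylinder(h = 273, r = 64);
translate([556, 589, 285]) cylinder(h = 12, r = 194);


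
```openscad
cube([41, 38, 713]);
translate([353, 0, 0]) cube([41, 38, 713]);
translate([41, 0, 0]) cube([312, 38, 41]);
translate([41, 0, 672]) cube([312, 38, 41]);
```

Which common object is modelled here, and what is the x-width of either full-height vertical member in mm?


A picture frame. The border width is 41 mm.

Four thin pieces enclosing a rectangular opening — a picture frame. The two full-height stiles are 713 mm tall; the top rail sits at z = 672 and is 41 mm tall, so the border above the opening is 713 − 672 = 41 mm, matching the stile x-width.


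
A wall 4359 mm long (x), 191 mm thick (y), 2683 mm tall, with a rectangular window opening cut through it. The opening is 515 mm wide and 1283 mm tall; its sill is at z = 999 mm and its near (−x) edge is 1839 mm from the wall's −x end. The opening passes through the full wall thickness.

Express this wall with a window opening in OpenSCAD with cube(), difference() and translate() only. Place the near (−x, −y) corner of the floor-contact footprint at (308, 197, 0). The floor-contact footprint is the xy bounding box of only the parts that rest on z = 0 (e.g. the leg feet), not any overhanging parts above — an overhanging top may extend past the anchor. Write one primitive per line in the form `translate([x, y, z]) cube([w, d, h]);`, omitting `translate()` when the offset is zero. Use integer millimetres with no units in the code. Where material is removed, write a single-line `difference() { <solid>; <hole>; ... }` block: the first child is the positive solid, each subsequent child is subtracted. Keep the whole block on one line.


difference() { translate([308, 197, 0]) cube([4359, 191, 2683]); translate([2147, 197, 999]) cube([515, 191, 1283]); }


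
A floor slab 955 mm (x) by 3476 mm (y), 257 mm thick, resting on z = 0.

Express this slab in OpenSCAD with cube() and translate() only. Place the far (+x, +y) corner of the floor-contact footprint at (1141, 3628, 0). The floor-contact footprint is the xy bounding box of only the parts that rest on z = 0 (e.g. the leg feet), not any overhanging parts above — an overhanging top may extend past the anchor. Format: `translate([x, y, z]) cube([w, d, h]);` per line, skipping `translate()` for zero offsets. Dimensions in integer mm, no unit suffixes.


translate([186, 152, 0]) cube([955, 3476, 257]);


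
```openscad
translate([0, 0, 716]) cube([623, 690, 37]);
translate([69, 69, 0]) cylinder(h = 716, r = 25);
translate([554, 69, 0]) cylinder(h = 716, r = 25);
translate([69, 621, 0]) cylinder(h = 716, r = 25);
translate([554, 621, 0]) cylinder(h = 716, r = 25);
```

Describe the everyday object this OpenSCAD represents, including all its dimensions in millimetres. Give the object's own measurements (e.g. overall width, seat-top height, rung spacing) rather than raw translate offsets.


A rectangular dining table. The top is 623×690×37 mm with its upper surface at z = 753 mm. It stands on four round legs of 50 mm diameter, each leg's bounding box inset 44 mm from the nearest pair of top edges, running from the floor to the underside of the top.


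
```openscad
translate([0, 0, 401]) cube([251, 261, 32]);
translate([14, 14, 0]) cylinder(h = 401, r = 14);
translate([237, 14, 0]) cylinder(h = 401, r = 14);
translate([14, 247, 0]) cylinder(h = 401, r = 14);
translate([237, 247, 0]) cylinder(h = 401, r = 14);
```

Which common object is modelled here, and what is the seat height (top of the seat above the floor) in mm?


A stool. The seat height is 433 mm.

A 251×261×32 slab at z = 401 on four corner cylinders — a stool. The seat top is 401 + 32 = 433 mm.


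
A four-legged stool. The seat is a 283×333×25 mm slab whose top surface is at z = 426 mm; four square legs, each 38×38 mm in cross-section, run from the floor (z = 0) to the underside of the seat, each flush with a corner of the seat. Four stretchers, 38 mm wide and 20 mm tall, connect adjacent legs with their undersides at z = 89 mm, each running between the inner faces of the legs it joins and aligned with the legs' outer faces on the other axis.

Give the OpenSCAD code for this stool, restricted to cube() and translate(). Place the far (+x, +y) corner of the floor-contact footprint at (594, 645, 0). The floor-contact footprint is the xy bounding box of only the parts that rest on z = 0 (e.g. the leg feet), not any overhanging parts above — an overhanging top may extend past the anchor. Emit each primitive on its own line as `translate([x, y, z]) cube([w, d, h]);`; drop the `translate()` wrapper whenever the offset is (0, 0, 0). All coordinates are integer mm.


// leg_h = 426 - 25 = 401
// stretcher span = 283 - 2*38 = 207
translate([311, 312, 401]) cube([283, 333, 25]);
translate([311, 312, 0]) cube([38, 38, 401]);
translate([556, 312, 0]) cube([38, 38, 401]);
translate([311, 607, 0]) cube([38, 38, 401]);
translate([556, 607, 0]) cube([38, 38, 401]);
translate([349, 312, 89]) cube([207, 38, 20]);
translate([349, 607, 89]) cube([207, 38, 20]);
translate([311, 350, 89]) cube([38, 257, 20]);
translate([556, 350, 89]) cube([38, 257, 20]);


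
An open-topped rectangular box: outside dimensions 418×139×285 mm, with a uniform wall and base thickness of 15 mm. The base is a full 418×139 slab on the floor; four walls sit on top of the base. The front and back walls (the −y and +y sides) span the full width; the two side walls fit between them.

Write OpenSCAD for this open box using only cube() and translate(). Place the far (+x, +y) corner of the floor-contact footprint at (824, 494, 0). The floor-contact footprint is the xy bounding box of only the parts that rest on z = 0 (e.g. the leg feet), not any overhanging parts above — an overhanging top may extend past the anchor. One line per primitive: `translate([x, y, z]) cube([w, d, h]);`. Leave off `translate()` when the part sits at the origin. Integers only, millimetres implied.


translate([406, 355, 0]) cube([418, 139, 15]);
translate([406, 355, 15]) cube([418, 15, 270]);
translate([406, 479, 15]) cube([418, 15, 270]);
translate([406, 370, 15]) cube([15, 109, 270]);
translate([809, 370, 15]) cube([15, 109, 270]);


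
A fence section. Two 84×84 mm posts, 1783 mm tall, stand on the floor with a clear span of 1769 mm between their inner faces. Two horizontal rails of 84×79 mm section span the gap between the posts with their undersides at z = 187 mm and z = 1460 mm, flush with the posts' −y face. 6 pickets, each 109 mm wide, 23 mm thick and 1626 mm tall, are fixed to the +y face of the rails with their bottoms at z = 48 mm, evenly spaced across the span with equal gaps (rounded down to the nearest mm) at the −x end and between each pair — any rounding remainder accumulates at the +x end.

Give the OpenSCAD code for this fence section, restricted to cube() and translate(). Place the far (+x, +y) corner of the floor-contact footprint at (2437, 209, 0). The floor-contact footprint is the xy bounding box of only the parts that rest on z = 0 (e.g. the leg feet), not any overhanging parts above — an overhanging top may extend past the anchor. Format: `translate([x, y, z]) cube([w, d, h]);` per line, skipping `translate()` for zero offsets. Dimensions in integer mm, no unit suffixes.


translate([500, 125, 0]) cube([84, 84, 1783]);
translate([2353, 125, 0]) cube([84, 84, 1783]);
translate([584, 125, 187]) cube([1769, 84, 79]);
translate([584, 125, 1460]) cube([1769, 84, 79]);
translate([743, 209, 48]) cube([109, 23, 1626]);
translate([1011, 209, 48]) cube([109, 23, 1626]);
translate([1279, 209, 48]) cube([109, 23, 1626]);
translate([1547, 209, 48]) cube([109, 23, 1626]);
translate([1815, 209, 48]) cube([109, 23, 1626]);
translate([2083, 209, 48]) cube([109, 23, 1626]);


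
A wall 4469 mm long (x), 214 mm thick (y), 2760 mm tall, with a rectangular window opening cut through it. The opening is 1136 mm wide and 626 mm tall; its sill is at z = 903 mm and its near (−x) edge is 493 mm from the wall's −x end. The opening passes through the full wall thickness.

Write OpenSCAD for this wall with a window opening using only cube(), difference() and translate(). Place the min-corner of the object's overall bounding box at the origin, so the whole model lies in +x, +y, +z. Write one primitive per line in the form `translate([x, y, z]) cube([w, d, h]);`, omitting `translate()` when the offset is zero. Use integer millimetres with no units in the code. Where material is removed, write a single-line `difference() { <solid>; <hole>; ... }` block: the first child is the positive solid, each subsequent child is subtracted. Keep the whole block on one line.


difference() { cube([4469, 214, 2760]); translate([493, 0, 903]) cube([1136, 214, 626]); }


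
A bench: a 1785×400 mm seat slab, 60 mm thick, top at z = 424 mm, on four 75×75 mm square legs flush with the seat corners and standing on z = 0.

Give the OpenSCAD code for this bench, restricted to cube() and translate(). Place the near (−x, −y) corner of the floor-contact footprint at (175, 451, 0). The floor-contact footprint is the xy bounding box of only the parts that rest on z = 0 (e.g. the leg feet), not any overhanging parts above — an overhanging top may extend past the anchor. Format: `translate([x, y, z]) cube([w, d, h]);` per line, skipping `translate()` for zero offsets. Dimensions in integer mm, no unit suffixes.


translate([175, 451, 364]) cube([1785, 400, 60]);
translate([175, 451, 0]) cube([75, 75, 364]);
translate([175, 776, 0]) cube([75, 75, 364]);
translate([1885, 451, 0]) cube([75, 75, 364]);
translate([1885, 776, 0]) cube([75, 75, 364]);


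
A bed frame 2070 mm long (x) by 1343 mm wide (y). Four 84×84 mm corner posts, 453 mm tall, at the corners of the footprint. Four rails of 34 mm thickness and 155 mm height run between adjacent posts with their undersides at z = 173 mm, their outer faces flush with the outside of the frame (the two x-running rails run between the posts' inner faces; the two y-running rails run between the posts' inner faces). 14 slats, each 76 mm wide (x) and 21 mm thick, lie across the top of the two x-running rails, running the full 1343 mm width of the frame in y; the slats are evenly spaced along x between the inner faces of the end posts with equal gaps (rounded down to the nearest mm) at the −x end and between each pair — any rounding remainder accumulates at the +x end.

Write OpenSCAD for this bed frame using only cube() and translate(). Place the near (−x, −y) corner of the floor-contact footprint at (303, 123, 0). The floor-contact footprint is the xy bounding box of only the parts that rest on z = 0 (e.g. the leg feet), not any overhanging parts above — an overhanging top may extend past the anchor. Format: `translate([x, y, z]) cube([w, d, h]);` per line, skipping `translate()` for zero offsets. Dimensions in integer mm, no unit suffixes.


// slat z = rail_z + rail_h = 173 + 155 = 328
// slat gap = ⌊(1902 − 14·76) / 15⌋ = 55
translate([303, 123, 0]) cube([84, 84, 453]);
translate([303, 1382, 0]) cube([84, 84, 453]);
translate([2289, 123, 0]) cube([84, 84, 453]);
translate([2289, 1382, 0]) cube([84, 84, 453]);
translate([387, 123, 173]) cube([1902, 34, 155]);
translate([387, 1432, 173]) cube([1902, 34, 155]);
translate([303, 207, 173]) cube([34, 1175, 155]);
translate([2339, 207, 173]) cube([34, 1175, 155]);
translate([442, 123, 328]) cube([76, 1343, 21]);
translate([573, 123, 328]) cube([76, 1343, 21]);
translate([704, 123, 328]) cube([76, 1343, 21]);
translate([835, 123, 328]) cube([76, 1343, 21]);
translate([966, 123, 328]) cube([76, 1343, 21]);
translate([1097, 123, 328]) cube([76, 1343, 21]);
translate([1228, 123, 328]) cube([76, 1343, 21]);
translate([1359, 123, 328]) cube([76, 1343, 21]);
translate([1490, 123, 328]) cube([76, 1343, 21]);
translate([1621, 123, 328]) cube([76, 1343, 21]);
translate([1752, 123, 328]) cube([76, 1343, 21]);
translate([1883, 123, 328]) cube([76, 1343, 21]);
translate([2014, 123, 328]) cube([76, 1343, 21]);
translate([2145, 123, 328]) cube([76, 1343, 21]);


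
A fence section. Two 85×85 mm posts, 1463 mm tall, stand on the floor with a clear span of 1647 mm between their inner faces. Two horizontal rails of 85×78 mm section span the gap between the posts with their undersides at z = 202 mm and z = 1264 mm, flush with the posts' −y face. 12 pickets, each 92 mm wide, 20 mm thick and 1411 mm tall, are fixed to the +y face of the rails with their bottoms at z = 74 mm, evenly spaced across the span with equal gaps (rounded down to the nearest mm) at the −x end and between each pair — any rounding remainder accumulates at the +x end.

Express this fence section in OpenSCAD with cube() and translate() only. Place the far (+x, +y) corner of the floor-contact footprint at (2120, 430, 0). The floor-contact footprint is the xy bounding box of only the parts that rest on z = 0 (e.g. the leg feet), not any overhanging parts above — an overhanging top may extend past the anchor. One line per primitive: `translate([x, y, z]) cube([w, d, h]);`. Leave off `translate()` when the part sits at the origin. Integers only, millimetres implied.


translate([303, 345, 0]) cube([85, 85, 1463]);
translate([2035, 345, 0]) cube([85, 85, 1463]);
translate([388, 345, 202]) cube([1647, 85, 78]);
translate([388, 345, 1264]) cube([1647, 85, 78]);
translate([429, 430, 74]) cube([92, 20, 1411]);
translate([562, 430, 74]) cube([92, 20, 1411]);
translate([695, 430, 74]) cube([92, 20, 1411]);
translate([828, 430, 74]) cube([92, 20, 1411]);
translate([961, 430, 74]) cube([92, 20, 1411]);
translate([1094, 430, 74]) cube([92, 20, 1411]);
translate([1227, 430, 74]) cube([92, 20, 1411]);
translate([1360, 430, 74]) cube([92, 20, 1411]);
translate([1493, 430, 74]) cube([92, 20, 1411]);
translate([1626, 430, 74]) cube([92, 20, 1411]);
translate([1759, 430, 74]) cube([92, 20, 1411]);
translate([1892, 430, 74]) cube([92, 20, 1411]);


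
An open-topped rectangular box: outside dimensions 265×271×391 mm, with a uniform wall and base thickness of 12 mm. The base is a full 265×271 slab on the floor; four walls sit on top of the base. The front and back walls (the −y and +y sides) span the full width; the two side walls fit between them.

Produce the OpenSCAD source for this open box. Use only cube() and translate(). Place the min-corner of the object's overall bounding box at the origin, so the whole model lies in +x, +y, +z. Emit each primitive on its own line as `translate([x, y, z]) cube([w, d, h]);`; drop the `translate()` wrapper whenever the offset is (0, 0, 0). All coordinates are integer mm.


cube([265, 271, 12]);
translate([0, 0, 12]) cube([265, 12, 379]);
translate([0, 259, 12]) cube([265, 12, 379]);
translate([0, 12, 12]) cube([12, 247, 379]);
translate([253, 12, 12]) cube([12, 247, 379]);


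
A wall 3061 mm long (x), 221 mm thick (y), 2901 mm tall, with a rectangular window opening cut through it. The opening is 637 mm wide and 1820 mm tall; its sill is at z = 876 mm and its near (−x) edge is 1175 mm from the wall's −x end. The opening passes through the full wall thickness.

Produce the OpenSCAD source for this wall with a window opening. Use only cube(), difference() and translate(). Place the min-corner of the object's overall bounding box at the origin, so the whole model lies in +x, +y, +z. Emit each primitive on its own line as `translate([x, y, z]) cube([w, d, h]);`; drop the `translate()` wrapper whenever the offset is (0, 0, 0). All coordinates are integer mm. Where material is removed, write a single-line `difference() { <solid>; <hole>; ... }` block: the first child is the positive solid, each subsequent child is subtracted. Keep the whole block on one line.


difference() { cube([3061, 221, 2901]); translate([1175, 0, 876]) cube([637, 221, 1820]); }


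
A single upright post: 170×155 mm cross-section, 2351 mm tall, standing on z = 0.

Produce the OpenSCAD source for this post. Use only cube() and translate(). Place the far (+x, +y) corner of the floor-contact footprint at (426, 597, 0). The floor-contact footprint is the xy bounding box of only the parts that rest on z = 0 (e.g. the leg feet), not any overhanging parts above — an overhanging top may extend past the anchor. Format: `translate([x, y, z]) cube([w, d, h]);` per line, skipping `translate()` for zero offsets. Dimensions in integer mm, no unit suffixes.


translate([256, 442, 0]) cube([170, 155, 2351]);


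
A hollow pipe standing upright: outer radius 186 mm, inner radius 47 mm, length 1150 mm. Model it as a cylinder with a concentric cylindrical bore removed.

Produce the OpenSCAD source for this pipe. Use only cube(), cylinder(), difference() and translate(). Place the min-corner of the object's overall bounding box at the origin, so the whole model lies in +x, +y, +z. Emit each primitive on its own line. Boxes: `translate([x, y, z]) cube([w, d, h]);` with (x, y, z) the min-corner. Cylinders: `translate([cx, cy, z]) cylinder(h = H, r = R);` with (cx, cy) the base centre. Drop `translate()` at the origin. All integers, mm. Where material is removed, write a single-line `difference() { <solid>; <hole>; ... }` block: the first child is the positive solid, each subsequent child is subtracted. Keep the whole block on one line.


difference() { translate([186, 186, 0]) cylinder(h = 1150, r = 186); translate([186, 186, 0]) cylinder(h = 1150, r = 47); }


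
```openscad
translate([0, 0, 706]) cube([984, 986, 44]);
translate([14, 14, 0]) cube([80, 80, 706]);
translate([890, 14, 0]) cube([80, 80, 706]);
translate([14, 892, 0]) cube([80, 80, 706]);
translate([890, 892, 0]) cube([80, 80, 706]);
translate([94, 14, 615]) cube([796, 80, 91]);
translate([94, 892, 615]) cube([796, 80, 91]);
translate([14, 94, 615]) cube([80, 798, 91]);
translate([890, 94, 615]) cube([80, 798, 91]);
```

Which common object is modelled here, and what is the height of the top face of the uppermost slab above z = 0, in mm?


A table. The table height is 750 mm.

A 984×986×44 slab sits at z = 706 on four 80 mm square posts — a table. The top surface is at 706 + 44 = 750 mm.


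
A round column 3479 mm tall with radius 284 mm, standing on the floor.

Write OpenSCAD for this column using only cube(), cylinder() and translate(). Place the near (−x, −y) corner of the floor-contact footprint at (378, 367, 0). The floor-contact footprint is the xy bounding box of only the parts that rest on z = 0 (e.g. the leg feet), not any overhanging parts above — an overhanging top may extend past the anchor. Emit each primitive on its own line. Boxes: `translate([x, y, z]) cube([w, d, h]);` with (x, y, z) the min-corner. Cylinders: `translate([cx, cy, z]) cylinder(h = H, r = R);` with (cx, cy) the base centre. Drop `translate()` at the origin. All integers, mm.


translate([662, 651, 0]) cylinder(h = 3479, r = 284);


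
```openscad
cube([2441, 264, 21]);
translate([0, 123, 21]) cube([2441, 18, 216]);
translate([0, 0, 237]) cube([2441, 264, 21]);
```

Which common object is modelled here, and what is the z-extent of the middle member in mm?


An I-beam. The web height is 216 mm.

Two wide flanges with a thin centred web — an I-beam. Overall 258 mm minus two 21 mm flanges gives a web of 258 − 2·21 = 216 mm.


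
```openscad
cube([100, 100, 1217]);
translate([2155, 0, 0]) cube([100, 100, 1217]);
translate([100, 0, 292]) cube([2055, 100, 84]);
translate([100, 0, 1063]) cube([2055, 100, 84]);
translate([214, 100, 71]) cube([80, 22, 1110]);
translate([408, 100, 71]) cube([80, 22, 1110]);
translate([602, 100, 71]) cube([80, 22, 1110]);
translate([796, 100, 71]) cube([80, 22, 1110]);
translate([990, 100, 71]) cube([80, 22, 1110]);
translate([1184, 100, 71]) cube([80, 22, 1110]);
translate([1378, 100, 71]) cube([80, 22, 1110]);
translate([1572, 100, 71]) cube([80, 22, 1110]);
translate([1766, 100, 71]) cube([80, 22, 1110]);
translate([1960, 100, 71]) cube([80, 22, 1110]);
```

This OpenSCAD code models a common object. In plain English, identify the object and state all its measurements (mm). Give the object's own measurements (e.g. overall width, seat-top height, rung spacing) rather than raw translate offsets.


A fence section. Two 100×100 mm posts, 1217 mm tall, stand on the floor with a clear span of 2055 mm between their inner faces. Two horizontal rails of 100×84 mm section span the gap between the posts with their undersides at z = 292 mm and z = 1063 mm, flush with the posts' −y face. 10 pickets, each 80 mm wide, 22 mm thick and 1110 mm tall, are fixed to the +y face of the rails with their bottoms at z = 71 mm, spaced across the span with a 114 mm gap after the −x post and between neighbouring pickets, with 115 mm left before the +x post.


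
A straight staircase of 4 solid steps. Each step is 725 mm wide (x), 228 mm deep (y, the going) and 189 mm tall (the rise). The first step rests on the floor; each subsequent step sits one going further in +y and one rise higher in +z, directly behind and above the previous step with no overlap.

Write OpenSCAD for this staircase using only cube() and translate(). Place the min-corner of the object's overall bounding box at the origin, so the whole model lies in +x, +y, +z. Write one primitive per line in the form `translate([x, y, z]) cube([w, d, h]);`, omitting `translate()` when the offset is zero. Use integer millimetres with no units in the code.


cube([725, 228, 189]);
translate([0, 228, 189]) cube([725, 228, 189]);
translate([0, 456, 378]) cube([725, 228, 189]);
translate([0, 684, 567]) cube([725, 228, 189]);


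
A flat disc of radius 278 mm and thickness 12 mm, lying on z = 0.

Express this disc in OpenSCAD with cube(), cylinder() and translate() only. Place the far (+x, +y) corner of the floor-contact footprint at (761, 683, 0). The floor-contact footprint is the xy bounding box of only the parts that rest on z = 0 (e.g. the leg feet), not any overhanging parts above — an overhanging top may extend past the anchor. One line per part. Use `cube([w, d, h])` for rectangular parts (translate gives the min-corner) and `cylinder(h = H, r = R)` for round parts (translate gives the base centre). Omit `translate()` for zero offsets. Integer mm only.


translate([483, 405, 0]) cylinder(h = 12, r = 278);


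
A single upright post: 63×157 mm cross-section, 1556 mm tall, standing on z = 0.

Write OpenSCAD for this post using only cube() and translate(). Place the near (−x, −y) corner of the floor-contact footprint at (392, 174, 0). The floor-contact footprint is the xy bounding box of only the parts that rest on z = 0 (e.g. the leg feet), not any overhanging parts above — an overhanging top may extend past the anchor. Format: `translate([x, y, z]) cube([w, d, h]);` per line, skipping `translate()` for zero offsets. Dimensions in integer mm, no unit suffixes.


translate([392, 174, 0]) cube([63, 157, 1556]);


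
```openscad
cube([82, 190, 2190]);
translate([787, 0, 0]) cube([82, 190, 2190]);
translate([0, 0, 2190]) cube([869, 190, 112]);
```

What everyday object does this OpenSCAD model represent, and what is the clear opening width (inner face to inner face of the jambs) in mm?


A door frame. The clear opening width is 705 mm.

Two 2190 mm tall posts with a header on top — a door frame. The left jamb is 82 mm wide at x = 0; the right jamb starts at x = 787. The clear opening is 787 − 82 = 705 mm.


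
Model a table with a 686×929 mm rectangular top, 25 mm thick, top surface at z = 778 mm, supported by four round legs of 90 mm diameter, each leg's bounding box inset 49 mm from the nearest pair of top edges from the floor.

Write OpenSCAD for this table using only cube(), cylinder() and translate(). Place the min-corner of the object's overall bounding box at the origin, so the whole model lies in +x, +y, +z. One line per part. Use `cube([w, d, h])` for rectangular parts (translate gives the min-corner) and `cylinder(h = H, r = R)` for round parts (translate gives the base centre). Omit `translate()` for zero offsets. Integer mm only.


// leg_h = 778 - 25 = 753
translate([0, 0, 753]) cube([686, 929, 25]);
translate([94, 94, 0]) cylinder(h = 753, r = 45);
translate([592, 94, 0]) cylinder(h = 753, r = 45);
translate([94, 835, 0]) cylinder(h = 753, r = 45);
translate([592, 835, 0]) cylinder(h = 753, r = 45);


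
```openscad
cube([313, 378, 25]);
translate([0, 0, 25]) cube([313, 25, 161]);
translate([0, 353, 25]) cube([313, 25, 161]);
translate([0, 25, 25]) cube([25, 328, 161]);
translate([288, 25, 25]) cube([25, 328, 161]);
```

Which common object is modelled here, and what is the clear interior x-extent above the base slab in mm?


An open box. The internal width is 263 mm.

A 313×378 base slab with four walls standing on it — an open box. The base is 313 mm wide and the walls are 25 mm thick, so the internal width is 313 − 2 × 25 = 263 mm.


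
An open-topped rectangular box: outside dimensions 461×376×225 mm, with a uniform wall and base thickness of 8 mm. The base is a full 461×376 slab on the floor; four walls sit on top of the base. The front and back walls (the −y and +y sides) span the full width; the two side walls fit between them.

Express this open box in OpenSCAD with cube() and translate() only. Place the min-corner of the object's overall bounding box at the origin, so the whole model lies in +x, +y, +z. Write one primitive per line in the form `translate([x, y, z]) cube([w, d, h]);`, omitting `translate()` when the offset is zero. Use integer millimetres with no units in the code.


cube([461, 376, 8]);
translate([0, 0, 8]) cube([461, 8, 217]);
translate([0, 368, 8]) cube([461, 8, 217]);
translate([0, 8, 8]) cube([8, 360, 217]);
translate([453, 8, 8]) cube([8, 360, 217]);


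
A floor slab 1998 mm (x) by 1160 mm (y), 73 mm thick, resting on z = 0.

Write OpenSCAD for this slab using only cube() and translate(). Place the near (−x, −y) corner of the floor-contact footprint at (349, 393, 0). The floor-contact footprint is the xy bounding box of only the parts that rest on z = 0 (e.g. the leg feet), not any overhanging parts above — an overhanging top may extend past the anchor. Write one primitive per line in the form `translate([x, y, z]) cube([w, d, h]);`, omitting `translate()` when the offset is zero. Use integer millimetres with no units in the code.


translate([349, 393, 0]) cube([1998, 1160, 73]);
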